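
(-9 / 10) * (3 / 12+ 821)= -5913 / 8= -739.12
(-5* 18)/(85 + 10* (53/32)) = -0.89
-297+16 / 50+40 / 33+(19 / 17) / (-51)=-70452154 / 238425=-295.49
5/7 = 0.71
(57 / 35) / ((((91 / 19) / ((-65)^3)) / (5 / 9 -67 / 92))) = 16127.42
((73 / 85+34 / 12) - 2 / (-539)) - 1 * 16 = -3382283 / 274890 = -12.30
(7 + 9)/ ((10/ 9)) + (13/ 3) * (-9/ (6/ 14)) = -76.60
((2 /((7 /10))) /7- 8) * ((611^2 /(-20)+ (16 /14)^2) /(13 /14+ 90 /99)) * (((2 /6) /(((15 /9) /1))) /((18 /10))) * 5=12474768218 /291207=42838.15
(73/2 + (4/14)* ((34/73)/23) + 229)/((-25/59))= -626.59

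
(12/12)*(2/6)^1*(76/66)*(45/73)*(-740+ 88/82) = -5756240/32923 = -174.84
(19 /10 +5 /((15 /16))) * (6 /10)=217 /50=4.34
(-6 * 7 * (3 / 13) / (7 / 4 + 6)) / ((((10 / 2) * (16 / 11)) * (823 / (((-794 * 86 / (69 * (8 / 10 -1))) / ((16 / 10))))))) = -19717005 / 30513548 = -0.65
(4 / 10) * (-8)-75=-391 / 5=-78.20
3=3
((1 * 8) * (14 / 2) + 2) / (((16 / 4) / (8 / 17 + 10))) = 2581 / 17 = 151.82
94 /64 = 47 /32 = 1.47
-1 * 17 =-17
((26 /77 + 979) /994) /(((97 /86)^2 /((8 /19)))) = 2230899856 /6841387399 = 0.33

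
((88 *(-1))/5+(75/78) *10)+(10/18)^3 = -370226/47385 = -7.81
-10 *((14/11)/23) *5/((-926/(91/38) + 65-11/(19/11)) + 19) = 1210300/135189791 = 0.01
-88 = -88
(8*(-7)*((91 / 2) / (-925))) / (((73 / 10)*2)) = 2548 / 13505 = 0.19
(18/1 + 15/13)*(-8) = -1992/13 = -153.23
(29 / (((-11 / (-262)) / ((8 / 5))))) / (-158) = -30392 / 4345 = -6.99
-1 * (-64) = 64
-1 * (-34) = 34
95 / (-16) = -95 / 16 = -5.94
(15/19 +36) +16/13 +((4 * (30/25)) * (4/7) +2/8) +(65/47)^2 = 42.93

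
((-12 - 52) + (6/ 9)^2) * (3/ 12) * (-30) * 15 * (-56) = -400400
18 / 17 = 1.06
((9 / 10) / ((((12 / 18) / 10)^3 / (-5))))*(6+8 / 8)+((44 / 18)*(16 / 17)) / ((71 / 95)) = -2309678495 / 21726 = -106309.42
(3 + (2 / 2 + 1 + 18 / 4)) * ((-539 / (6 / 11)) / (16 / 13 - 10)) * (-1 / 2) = -77077 / 144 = -535.26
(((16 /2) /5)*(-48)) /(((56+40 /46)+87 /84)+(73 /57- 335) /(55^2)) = -8528002560 /6417650507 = -1.33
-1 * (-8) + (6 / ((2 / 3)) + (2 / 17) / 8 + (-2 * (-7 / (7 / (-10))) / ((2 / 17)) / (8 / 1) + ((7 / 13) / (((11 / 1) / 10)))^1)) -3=-16399 / 2431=-6.75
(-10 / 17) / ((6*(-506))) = 5 / 25806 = 0.00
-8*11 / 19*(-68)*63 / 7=53856 / 19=2834.53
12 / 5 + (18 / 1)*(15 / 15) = 102 / 5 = 20.40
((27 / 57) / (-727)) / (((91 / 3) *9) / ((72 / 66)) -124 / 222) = -0.00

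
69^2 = 4761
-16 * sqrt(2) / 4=-4 * sqrt(2)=-5.66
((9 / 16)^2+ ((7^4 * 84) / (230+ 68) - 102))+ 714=49171749 / 38144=1289.11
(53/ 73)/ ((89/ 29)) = 0.24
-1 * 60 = -60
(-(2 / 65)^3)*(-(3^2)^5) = 472392 / 274625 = 1.72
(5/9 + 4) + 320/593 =27193/5337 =5.10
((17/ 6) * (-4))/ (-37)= 34/ 111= 0.31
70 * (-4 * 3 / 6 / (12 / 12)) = -140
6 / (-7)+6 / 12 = -5 / 14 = -0.36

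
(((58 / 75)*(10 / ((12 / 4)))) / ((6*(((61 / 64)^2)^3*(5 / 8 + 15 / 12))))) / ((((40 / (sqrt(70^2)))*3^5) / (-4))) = -223200860438528 / 25351888213689075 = -0.01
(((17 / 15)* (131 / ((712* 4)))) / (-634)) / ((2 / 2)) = -2227 / 27084480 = -0.00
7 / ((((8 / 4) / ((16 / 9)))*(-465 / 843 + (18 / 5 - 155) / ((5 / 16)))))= -393400 / 30666123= -0.01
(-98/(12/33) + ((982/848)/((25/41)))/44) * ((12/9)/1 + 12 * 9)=-29460.61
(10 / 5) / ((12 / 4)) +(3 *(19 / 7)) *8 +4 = 1466 / 21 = 69.81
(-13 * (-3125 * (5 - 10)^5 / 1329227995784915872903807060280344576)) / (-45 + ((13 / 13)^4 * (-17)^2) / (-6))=29296875 / 28578401909375691267431851796027408384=0.00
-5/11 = -0.45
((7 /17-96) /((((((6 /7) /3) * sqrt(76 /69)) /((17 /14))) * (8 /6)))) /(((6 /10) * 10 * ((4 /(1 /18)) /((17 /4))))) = -27625 * sqrt(1311) /350208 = -2.86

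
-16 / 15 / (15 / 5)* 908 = -14528 / 45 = -322.84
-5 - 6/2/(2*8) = -83/16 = -5.19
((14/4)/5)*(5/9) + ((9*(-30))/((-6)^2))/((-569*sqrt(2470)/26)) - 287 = -5159/18 + 3*sqrt(2470)/21622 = -286.60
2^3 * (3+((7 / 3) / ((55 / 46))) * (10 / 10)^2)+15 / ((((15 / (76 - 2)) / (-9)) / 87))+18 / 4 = -19106303 / 330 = -57897.89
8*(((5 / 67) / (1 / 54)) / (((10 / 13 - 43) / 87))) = -271440 / 4087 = -66.42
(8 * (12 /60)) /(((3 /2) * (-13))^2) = 32 /7605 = 0.00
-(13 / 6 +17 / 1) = -115 / 6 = -19.17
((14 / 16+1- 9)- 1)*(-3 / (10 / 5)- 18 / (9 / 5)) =1495 / 16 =93.44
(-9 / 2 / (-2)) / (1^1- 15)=-9 / 56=-0.16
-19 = -19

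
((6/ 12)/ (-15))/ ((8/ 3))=-1/ 80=-0.01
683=683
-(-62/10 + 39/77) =2192/385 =5.69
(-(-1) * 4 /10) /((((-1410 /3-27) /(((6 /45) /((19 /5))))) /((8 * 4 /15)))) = -128 /2124675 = -0.00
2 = 2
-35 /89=-0.39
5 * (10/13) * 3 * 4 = 600/13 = 46.15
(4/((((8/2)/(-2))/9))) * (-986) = 17748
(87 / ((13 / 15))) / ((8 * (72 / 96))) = 435 / 26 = 16.73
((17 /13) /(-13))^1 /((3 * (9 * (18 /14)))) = -119 /41067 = -0.00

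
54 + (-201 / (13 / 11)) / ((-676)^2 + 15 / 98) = 31437914748 / 582187619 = 54.00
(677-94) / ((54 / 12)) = 1166 / 9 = 129.56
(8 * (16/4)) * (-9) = -288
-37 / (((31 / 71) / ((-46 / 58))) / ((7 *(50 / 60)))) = 2114735 / 5394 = 392.05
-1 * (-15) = 15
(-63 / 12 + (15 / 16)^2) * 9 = -10071 / 256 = -39.34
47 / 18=2.61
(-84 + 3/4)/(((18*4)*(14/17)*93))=-629/41664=-0.02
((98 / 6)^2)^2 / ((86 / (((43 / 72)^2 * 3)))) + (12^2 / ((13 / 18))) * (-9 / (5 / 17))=-94903280341 / 18195840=-5215.66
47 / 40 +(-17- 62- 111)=-7553 / 40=-188.82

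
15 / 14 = 1.07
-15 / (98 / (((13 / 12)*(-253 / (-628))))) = -16445 / 246176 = -0.07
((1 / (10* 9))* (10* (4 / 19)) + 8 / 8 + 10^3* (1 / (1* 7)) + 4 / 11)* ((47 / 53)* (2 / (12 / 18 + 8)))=89265361 / 3024021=29.52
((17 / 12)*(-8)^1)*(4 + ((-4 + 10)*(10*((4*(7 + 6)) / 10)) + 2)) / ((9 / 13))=-46852 / 9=-5205.78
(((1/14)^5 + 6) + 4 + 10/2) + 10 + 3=15059073/537824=28.00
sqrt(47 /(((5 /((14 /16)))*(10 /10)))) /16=0.18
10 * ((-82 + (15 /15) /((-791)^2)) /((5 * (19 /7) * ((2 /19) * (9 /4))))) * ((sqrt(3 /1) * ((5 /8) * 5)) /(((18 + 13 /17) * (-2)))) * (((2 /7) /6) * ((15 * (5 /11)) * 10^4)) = 119458.63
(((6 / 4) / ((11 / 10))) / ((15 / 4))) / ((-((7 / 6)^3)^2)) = -186624 / 1294139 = -0.14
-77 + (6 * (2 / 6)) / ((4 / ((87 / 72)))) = -3667 / 48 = -76.40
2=2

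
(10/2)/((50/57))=57/10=5.70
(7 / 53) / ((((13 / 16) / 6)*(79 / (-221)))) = -11424 / 4187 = -2.73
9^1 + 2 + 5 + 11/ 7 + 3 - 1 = 137/ 7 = 19.57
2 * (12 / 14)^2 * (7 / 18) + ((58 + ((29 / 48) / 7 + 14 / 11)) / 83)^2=101907614209 / 94106605824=1.08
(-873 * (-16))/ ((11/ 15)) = 19047.27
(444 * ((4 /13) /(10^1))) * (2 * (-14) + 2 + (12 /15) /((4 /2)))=-113664 /325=-349.74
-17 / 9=-1.89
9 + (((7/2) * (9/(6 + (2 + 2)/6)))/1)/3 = 423/40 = 10.58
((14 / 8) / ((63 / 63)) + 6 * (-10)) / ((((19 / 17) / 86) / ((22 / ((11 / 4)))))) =-681292 / 19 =-35857.47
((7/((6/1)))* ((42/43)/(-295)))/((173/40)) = -392/438901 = -0.00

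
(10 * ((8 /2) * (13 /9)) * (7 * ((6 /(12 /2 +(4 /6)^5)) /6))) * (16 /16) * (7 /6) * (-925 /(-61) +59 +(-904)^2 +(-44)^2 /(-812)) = 16577337355488 /263581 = 62892762.97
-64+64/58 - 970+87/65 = -1944487/1885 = -1031.56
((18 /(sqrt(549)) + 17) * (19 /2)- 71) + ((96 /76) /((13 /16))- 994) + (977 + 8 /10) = 57 * sqrt(61) /61 + 187361 /2470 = 83.15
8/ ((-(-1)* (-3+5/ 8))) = -64/ 19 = -3.37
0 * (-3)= 0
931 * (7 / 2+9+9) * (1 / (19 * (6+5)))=2107 / 22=95.77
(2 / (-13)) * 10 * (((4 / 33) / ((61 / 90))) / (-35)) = 480 / 61061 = 0.01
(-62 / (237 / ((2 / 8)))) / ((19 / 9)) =-93 / 3002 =-0.03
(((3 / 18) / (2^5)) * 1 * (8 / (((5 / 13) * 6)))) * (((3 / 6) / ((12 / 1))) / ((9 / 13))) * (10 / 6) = 169 / 93312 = 0.00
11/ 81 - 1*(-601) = 48692/ 81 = 601.14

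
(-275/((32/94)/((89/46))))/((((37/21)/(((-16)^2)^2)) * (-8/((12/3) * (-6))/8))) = -1187356262400/851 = -1395248251.94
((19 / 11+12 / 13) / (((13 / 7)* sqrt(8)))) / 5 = 2653* sqrt(2) / 37180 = 0.10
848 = 848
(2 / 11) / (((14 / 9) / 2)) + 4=326 / 77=4.23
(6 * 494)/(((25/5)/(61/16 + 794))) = 1891773/4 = 472943.25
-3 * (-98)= 294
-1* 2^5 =-32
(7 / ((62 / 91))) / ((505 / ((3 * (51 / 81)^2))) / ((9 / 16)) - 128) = 14161 / 864032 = 0.02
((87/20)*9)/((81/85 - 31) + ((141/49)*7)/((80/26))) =-186354/111863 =-1.67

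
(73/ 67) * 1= 73/ 67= 1.09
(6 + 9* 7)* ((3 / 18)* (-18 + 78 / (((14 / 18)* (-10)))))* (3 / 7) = -67689 / 490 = -138.14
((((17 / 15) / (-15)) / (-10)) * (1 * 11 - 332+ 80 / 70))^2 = 1448791969 / 248062500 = 5.84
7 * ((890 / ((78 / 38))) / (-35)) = -3382 / 39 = -86.72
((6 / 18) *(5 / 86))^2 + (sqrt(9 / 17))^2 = 599501 / 1131588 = 0.53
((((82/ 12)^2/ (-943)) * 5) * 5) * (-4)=1025/ 207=4.95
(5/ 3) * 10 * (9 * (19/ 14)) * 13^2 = 240825/ 7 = 34403.57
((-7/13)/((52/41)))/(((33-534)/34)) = 4879/169338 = 0.03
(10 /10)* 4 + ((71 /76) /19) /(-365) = 2108169 /527060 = 4.00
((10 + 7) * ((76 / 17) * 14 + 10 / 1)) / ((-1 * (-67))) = 1234 / 67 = 18.42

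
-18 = -18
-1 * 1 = -1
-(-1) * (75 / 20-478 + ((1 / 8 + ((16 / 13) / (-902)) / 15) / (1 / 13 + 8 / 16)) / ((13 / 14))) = -2501244641 / 5276700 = -474.02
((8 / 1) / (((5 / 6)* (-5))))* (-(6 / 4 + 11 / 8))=138 / 25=5.52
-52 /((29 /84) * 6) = -728 /29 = -25.10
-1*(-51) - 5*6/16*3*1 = 363/8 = 45.38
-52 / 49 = -1.06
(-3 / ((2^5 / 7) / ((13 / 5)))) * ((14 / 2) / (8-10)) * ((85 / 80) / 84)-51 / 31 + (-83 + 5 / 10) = -53374123 / 634880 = -84.07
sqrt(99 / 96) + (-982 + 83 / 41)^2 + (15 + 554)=sqrt(66) / 8 + 1615308530 / 1681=960922.21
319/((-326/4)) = -3.91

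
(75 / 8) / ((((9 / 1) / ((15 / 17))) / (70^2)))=153125 / 34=4503.68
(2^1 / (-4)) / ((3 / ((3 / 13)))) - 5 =-131 / 26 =-5.04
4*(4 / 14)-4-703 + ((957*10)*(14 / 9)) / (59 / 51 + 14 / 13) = 61771399 / 10367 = 5958.46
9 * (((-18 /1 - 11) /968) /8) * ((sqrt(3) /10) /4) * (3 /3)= -261 * sqrt(3) /309760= -0.00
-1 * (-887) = 887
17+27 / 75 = 434 / 25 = 17.36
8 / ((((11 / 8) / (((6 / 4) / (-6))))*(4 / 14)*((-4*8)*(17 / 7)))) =49 / 748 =0.07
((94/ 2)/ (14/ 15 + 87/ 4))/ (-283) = -2820/ 385163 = -0.01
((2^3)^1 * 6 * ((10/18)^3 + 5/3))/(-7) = -21440/1701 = -12.60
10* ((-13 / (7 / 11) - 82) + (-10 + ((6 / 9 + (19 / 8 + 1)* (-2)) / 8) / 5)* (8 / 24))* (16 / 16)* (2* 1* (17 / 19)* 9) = -18132047 / 1064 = -17041.40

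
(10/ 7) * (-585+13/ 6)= -17485/ 21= -832.62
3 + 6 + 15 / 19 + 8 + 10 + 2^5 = 1136 / 19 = 59.79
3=3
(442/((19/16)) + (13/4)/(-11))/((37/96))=964.97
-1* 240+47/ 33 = -7873/ 33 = -238.58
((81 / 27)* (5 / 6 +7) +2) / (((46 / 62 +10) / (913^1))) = 481151 / 222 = 2167.35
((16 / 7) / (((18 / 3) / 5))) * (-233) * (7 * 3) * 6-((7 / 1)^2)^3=-173569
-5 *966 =-4830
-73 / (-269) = 73 / 269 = 0.27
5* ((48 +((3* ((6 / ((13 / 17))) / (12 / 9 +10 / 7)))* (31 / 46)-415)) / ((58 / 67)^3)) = -9421267135465 / 3383632304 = -2784.36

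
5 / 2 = 2.50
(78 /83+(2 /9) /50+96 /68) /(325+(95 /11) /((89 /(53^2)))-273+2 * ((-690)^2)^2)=732253819 /140902462309802308425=0.00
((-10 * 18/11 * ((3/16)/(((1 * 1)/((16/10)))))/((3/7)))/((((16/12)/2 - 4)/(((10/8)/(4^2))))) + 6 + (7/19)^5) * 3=32816571045/1743173696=18.83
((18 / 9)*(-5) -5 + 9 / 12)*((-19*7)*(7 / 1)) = 53067 / 4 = 13266.75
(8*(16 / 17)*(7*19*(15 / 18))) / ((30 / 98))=417088 / 153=2726.07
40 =40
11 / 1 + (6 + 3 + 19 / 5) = 119 / 5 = 23.80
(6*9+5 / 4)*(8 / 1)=442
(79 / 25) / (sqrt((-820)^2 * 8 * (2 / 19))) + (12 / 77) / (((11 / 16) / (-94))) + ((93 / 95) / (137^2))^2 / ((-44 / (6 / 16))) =-1836151618588724319 / 86171344245509600 + 79 * sqrt(19) / 82000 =-21.30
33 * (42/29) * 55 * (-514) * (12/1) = -470186640/29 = -16213332.41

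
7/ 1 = 7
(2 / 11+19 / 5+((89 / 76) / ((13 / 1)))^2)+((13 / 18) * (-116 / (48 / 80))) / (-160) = 1762180943 / 362393460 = 4.86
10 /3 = 3.33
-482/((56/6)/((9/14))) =-6507/196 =-33.20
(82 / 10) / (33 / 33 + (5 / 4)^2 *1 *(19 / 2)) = 1312 / 2535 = 0.52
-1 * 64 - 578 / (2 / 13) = -3821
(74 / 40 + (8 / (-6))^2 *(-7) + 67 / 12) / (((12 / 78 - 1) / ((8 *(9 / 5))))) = 2132 / 25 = 85.28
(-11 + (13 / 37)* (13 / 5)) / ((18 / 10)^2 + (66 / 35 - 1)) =-32655 / 13357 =-2.44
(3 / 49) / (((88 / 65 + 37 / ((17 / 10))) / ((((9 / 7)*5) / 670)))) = 29835 / 1174145252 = 0.00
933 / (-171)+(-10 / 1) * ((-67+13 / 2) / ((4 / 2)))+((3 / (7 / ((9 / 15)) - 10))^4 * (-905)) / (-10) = 44427106 / 35625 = 1247.08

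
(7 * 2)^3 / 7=392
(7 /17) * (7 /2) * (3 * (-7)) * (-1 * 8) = 4116 /17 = 242.12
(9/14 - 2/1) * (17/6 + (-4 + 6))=-551/84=-6.56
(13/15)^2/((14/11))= 1859/3150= 0.59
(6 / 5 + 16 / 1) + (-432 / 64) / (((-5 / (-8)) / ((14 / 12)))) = 23 / 5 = 4.60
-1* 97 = -97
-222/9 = -74/3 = -24.67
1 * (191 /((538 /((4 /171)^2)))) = 1528 /7865829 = 0.00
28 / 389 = 0.07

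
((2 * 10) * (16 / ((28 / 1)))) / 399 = 80 / 2793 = 0.03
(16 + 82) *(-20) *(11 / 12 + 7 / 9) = -29890 / 9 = -3321.11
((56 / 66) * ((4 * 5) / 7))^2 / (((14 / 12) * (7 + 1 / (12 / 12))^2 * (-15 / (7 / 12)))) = -10 / 3267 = -0.00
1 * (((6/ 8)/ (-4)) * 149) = -447/ 16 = -27.94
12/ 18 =2/ 3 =0.67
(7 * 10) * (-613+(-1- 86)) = -49000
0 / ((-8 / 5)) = 0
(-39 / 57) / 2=-13 / 38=-0.34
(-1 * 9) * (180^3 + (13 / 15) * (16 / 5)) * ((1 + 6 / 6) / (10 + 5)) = -874800416 / 125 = -6998403.33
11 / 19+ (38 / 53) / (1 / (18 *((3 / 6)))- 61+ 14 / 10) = 1528201 / 2695739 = 0.57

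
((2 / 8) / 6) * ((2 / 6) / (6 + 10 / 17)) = 17 / 8064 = 0.00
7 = 7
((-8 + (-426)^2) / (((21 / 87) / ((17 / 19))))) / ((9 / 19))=1420059.11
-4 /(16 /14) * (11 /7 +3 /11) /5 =-71 /55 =-1.29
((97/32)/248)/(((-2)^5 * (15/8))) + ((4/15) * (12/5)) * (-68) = -103612901/2380800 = -43.52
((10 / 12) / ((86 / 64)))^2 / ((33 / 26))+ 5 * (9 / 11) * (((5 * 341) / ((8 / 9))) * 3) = 103420569925 / 4393224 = 23540.93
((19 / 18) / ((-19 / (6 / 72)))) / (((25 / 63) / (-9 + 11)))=-7 / 300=-0.02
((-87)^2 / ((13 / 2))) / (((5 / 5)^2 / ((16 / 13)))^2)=3875328 / 2197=1763.92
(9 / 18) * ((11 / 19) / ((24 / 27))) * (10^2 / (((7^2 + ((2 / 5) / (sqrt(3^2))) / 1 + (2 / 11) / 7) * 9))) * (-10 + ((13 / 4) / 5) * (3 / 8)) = -99162525 / 138086528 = -0.72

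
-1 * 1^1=-1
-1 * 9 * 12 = -108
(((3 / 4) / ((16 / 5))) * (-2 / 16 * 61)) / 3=-305 / 512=-0.60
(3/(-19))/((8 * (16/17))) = -51/2432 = -0.02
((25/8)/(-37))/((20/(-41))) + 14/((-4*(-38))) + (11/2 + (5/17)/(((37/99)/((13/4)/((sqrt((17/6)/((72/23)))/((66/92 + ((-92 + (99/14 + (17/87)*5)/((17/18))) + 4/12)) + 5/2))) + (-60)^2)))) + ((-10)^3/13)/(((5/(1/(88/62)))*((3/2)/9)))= 151692878945/54687776 - 122472412920*sqrt(1173)/19520916247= 2558.92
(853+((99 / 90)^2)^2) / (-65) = -8544641 / 650000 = -13.15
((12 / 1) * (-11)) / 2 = -66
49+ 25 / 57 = 2818 / 57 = 49.44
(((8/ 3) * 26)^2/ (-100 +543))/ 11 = 43264/ 43857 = 0.99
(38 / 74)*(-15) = -285 / 37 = -7.70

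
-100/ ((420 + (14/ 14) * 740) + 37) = -100/ 1197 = -0.08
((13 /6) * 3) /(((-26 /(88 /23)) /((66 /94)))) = -726 /1081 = -0.67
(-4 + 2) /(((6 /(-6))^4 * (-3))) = 2 /3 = 0.67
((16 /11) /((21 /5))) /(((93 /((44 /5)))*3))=64 /5859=0.01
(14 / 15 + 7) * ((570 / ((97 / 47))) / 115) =212534 / 11155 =19.05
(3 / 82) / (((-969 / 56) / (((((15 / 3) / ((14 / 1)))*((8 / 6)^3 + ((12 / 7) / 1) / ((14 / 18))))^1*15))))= -17800 / 343539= -0.05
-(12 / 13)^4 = -20736 / 28561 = -0.73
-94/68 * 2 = -47/17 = -2.76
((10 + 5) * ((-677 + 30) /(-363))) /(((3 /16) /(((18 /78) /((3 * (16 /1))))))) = 3235 /4719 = 0.69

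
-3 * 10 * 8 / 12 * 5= -100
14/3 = 4.67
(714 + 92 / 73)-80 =46374 / 73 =635.26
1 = 1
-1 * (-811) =811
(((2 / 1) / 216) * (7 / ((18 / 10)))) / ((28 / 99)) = 55 / 432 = 0.13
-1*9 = -9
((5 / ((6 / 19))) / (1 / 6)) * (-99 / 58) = -9405 / 58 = -162.16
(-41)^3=-68921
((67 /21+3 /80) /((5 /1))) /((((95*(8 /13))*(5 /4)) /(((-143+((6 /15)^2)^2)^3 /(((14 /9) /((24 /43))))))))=-452731138807884067989 /48868408203125000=-9264.29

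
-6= -6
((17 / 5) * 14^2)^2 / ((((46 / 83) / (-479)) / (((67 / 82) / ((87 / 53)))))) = -391844966396492 / 2051025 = -191048361.87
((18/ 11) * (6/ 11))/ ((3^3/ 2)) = 0.07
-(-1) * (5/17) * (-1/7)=-0.04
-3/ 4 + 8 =29/ 4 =7.25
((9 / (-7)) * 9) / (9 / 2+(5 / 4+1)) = -12 / 7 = -1.71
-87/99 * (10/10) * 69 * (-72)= 48024/11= 4365.82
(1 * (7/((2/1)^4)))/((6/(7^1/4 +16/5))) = 231/640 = 0.36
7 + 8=15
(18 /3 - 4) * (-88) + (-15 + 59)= -132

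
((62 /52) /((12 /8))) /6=31 /234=0.13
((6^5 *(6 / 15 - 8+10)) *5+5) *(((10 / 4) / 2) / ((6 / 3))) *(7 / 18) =22681.22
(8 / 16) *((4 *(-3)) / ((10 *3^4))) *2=-2 / 135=-0.01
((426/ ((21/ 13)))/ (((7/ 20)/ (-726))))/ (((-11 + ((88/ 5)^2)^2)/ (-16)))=24367200000/ 267106399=91.23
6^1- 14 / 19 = 100 / 19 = 5.26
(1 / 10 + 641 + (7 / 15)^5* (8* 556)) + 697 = 2181754447 / 1518750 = 1436.55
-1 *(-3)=3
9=9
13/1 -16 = -3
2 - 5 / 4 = 3 / 4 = 0.75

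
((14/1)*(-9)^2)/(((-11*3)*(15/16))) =-2016/55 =-36.65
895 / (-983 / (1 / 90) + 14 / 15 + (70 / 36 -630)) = -80550 / 8018741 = -0.01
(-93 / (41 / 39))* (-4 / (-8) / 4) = -3627 / 328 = -11.06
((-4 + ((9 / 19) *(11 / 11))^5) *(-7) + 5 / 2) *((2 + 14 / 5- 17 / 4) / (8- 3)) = 1652368883 / 495219800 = 3.34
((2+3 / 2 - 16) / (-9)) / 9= 25 / 162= 0.15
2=2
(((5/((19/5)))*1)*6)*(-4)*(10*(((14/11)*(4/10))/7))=-4800/209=-22.97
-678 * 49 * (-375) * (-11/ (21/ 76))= -495957000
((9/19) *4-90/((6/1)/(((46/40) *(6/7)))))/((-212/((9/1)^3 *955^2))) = 2279826285525/56392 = 40428186.37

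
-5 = -5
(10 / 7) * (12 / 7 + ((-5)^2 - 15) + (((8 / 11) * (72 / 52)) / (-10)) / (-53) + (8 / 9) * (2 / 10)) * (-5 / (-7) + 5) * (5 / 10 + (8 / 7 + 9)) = 169237001200 / 163774611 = 1033.35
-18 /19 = -0.95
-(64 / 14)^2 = -1024 / 49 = -20.90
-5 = -5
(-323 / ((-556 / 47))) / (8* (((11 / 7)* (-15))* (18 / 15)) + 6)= -106267 / 857352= -0.12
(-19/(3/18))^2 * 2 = 25992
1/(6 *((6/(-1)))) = -1/36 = -0.03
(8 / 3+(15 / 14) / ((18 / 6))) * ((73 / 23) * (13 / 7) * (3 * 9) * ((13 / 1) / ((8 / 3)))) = 42303573 / 18032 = 2346.03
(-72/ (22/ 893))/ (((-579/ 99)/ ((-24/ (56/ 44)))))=-12730608/ 1351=-9423.10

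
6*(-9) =-54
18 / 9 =2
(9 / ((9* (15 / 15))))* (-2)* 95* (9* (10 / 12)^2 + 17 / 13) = -37335 / 26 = -1435.96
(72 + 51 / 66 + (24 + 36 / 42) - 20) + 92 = 26123 / 154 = 169.63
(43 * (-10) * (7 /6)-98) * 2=-3598 /3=-1199.33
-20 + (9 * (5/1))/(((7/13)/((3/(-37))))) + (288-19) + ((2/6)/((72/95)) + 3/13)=176650385/727272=242.89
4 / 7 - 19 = -129 / 7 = -18.43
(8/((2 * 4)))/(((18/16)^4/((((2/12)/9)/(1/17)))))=34816/177147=0.20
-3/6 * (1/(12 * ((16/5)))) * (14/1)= -35/192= -0.18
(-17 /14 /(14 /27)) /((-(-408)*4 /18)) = -81 /3136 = -0.03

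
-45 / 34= -1.32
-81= -81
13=13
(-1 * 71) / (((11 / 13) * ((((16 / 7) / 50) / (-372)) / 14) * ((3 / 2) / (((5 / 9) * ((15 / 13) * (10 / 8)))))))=337028125 / 66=5106486.74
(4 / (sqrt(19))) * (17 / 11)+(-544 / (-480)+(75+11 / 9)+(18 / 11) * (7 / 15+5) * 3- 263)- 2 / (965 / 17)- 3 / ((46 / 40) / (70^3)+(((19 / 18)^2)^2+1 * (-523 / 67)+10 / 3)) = -147000211536436026904 / 930882669030793215+68 * sqrt(19) / 209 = -156.50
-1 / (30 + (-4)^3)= 1 / 34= 0.03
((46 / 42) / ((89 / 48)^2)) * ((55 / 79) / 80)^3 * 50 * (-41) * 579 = -54504150525 / 218700267464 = -0.25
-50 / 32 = -25 / 16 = -1.56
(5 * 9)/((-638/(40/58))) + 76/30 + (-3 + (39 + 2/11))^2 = 2002059128/1526415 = 1311.61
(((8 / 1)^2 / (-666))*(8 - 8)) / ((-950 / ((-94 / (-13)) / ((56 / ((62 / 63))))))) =0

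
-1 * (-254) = 254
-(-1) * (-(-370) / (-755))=-74 / 151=-0.49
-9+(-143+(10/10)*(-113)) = -265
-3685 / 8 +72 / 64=-919 / 2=-459.50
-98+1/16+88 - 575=-9359/16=-584.94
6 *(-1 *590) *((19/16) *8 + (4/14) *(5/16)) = -475245/14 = -33946.07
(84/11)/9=28/33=0.85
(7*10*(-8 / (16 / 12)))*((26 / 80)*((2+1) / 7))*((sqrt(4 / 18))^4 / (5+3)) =-13 / 36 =-0.36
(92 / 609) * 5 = 460 / 609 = 0.76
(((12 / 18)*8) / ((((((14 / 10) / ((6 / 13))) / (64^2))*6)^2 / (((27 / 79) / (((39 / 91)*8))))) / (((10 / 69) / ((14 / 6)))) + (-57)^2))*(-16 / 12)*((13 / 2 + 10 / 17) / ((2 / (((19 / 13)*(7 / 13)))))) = -268880052224000 / 44045159865999721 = -0.01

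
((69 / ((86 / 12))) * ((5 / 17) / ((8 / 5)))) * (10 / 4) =25875 / 5848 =4.42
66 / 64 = 33 / 32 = 1.03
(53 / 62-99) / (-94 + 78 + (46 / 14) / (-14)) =298165 / 49321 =6.05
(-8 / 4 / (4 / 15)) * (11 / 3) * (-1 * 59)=1622.50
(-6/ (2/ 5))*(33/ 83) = -495/ 83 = -5.96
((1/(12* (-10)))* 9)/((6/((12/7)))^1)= -3/140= -0.02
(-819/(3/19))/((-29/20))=103740/29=3577.24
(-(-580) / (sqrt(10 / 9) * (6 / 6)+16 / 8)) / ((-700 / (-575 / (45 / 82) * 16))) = 875104 / 91 - 437552 * sqrt(10) / 273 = 4548.17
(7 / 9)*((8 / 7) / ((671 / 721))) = 5768 / 6039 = 0.96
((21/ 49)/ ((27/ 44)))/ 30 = 22/ 945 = 0.02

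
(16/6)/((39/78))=5.33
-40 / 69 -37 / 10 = -2953 / 690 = -4.28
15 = 15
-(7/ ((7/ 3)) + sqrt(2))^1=-3 - sqrt(2)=-4.41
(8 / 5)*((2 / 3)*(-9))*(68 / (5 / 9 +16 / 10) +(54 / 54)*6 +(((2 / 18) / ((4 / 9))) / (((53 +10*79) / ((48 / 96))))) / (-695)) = -34140690526 / 94718075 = -360.45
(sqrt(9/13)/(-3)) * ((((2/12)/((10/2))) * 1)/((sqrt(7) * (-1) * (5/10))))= 0.01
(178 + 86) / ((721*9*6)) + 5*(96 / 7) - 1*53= 14441 / 927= 15.58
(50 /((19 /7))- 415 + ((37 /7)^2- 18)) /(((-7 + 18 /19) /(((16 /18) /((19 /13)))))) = 37436048 /963585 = 38.85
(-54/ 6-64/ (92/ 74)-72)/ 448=-3047/ 10304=-0.30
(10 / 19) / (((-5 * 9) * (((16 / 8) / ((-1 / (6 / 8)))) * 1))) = 4 / 513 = 0.01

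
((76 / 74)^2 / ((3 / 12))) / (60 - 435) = -0.01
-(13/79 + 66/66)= -92/79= -1.16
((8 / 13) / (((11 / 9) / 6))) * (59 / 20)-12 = -2208 / 715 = -3.09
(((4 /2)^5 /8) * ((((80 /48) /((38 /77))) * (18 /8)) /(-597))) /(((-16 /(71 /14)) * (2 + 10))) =3905 /2903808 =0.00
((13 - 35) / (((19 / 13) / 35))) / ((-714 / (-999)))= -238095 / 323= -737.14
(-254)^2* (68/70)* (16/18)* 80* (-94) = -26392721408/63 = -418932085.84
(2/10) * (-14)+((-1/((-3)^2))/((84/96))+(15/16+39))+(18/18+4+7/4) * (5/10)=203543/5040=40.39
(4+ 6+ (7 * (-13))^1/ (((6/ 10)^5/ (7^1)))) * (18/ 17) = -3976390/ 459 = -8663.16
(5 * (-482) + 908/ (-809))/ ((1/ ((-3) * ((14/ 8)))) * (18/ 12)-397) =13654186/ 2249829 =6.07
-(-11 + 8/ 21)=10.62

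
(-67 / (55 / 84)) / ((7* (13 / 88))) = -6432 / 65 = -98.95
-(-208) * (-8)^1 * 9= -14976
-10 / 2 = -5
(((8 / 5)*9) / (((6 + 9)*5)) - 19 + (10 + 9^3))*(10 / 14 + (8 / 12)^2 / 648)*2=218968376 / 212625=1029.83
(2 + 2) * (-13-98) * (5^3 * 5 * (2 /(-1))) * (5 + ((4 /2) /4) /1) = 3052500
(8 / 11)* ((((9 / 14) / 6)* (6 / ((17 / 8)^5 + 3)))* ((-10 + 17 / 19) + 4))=-114425856 / 2221069543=-0.05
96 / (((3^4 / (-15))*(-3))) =160 / 27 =5.93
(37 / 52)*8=74 / 13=5.69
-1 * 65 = -65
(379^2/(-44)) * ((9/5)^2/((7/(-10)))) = 15110.29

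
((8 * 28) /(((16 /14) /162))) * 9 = 285768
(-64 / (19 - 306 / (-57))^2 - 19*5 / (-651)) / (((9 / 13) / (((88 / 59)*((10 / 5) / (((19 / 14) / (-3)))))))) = -1282327904 / 3528728109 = -0.36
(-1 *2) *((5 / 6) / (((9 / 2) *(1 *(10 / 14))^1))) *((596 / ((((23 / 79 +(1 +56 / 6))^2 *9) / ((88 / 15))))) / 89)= -1145647888 / 57134244645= -0.02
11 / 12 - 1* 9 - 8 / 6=-9.42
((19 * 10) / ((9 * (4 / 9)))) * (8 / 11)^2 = 3040 / 121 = 25.12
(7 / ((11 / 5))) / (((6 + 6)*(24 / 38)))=665 / 1584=0.42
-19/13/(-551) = 1/377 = 0.00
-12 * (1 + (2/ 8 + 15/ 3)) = -75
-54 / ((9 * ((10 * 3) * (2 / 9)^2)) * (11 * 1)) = -81 / 220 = -0.37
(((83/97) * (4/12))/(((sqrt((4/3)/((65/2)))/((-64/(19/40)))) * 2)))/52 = -1.82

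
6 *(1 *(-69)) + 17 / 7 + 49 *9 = 206 / 7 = 29.43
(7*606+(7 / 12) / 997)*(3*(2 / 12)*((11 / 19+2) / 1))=2486813455 / 454632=5469.95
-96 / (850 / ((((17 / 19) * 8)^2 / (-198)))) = 8704 / 297825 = 0.03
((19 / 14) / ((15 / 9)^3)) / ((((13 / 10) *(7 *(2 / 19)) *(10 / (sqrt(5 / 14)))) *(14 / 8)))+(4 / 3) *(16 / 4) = 9747 *sqrt(70) / 7803250+16 / 3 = 5.34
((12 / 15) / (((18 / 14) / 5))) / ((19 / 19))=28 / 9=3.11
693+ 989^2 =978814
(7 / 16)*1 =7 / 16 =0.44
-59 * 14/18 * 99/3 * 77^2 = -26935447/3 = -8978482.33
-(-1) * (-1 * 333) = -333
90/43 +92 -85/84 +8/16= 338015/3612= 93.58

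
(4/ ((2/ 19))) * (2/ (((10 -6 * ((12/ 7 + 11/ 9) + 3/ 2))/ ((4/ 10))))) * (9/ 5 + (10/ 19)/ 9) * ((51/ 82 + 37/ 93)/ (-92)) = 86503571/ 2295521325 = 0.04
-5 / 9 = -0.56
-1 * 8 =-8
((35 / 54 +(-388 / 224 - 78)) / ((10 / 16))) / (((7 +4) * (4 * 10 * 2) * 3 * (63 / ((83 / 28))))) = -396989 / 176033088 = -0.00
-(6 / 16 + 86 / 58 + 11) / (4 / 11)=-32813 / 928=-35.36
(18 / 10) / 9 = 1 / 5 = 0.20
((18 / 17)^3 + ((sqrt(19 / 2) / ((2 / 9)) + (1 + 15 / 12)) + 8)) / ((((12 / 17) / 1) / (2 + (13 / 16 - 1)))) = 6518069 / 221952 + 1479 * sqrt(38) / 256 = 64.98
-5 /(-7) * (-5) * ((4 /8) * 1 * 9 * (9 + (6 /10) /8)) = -16335 /112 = -145.85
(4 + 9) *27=351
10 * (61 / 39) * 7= 4270 / 39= 109.49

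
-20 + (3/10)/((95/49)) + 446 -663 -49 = -271553/950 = -285.85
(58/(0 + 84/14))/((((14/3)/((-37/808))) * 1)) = -0.09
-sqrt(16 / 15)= -4*sqrt(15) / 15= -1.03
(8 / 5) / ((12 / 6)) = 4 / 5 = 0.80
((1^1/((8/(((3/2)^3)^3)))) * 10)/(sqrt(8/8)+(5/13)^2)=16632135/397312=41.86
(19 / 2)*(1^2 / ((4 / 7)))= 16.62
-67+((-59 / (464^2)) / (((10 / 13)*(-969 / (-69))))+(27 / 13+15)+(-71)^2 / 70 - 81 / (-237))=22.43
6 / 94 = 3 / 47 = 0.06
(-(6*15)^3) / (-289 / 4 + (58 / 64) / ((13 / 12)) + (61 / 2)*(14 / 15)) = 16974.49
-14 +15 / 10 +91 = 157 / 2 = 78.50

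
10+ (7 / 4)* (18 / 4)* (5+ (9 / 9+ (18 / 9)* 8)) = 733 / 4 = 183.25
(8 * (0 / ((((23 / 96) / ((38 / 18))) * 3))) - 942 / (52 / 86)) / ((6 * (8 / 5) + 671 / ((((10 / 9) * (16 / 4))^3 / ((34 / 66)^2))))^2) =-3345903616000000 / 290404009782471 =-11.52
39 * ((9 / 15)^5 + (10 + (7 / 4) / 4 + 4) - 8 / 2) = 20504757 / 50000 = 410.10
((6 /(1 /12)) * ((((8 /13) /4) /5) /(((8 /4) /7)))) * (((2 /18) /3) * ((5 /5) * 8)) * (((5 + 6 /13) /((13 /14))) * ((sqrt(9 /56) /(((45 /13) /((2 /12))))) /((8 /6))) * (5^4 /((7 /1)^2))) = 7100 * sqrt(14) /10647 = 2.50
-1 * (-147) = 147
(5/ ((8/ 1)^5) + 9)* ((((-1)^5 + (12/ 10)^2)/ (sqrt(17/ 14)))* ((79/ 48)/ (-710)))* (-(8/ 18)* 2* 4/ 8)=256282873* sqrt(238)/ 1067876352000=0.00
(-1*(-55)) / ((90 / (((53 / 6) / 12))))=583 / 1296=0.45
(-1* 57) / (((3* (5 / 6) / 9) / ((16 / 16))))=-205.20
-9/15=-3/5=-0.60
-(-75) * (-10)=-750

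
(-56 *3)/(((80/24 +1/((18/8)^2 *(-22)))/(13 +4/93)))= -30261924/45911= -659.14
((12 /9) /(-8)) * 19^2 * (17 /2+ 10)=-13357 /12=-1113.08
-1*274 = -274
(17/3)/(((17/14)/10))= 140/3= 46.67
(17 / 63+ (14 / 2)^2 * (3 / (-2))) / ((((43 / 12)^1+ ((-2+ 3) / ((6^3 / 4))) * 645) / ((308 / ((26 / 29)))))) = -11773652 / 7267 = -1620.15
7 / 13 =0.54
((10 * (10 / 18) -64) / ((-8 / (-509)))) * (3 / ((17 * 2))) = -133867 / 408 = -328.11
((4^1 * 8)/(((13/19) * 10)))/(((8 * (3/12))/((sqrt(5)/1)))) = 152 * sqrt(5)/65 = 5.23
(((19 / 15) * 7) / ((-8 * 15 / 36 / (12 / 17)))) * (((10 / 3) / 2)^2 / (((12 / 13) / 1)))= -1729 / 306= -5.65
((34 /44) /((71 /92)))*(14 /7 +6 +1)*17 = 119646 /781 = 153.20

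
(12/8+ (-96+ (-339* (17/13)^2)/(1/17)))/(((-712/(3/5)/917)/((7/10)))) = 12952084887/2406560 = 5381.99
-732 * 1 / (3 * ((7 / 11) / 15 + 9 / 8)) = -322080 / 1541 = -209.01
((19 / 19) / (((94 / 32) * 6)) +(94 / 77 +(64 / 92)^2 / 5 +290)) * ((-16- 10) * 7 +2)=-100407928704 / 1914451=-52447.37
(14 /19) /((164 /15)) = 105 /1558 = 0.07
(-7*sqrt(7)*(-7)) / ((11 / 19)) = 931*sqrt(7) / 11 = 223.93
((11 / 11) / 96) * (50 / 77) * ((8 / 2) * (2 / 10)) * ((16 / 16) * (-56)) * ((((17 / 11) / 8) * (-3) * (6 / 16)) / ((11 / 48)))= 765 / 2662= 0.29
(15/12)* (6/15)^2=0.20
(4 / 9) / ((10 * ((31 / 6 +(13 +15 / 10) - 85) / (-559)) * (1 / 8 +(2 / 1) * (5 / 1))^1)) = 2236 / 59535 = 0.04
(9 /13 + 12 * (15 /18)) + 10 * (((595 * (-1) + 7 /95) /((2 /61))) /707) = -6135941 /24947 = -245.96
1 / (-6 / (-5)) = 0.83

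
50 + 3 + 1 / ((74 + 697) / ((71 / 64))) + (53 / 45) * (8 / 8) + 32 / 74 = 1495590253 / 27385920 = 54.61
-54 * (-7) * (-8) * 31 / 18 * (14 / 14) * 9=-46872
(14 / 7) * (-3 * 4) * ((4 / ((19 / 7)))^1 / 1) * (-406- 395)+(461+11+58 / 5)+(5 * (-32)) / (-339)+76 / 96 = 7423888589 / 257640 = 28814.97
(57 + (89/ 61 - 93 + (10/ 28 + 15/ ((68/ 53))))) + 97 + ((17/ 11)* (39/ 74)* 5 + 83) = 1909494051/ 11817652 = 161.58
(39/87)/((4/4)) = 13/29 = 0.45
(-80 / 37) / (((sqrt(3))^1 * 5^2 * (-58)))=8 * sqrt(3) / 16095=0.00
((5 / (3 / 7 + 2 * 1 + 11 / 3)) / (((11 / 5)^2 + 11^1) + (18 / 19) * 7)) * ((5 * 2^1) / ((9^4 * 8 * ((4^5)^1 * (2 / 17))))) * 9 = 1413125 / 2719777554432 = 0.00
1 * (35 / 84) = 5 / 12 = 0.42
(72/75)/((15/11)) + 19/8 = 3079/1000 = 3.08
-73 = -73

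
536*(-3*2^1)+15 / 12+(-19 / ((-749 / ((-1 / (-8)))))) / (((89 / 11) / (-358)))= -428615605 / 133322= -3214.89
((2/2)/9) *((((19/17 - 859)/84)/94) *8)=-14584/151011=-0.10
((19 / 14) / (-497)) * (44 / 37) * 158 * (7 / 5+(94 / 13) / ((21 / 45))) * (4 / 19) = -106880048 / 58568965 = -1.82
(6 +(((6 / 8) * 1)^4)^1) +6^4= 1302.32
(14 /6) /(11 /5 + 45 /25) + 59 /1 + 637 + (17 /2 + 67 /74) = 313459 /444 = 705.99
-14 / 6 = -2.33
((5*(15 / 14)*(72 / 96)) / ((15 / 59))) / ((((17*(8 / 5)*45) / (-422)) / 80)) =-311225 / 714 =-435.89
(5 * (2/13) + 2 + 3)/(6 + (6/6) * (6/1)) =25/52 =0.48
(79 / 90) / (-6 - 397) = -79 / 36270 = -0.00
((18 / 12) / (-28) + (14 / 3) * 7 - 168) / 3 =-22745 / 504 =-45.13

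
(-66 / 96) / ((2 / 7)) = -77 / 32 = -2.41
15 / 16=0.94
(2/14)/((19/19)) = 1/7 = 0.14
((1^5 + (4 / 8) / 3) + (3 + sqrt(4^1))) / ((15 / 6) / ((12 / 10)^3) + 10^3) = 2664 / 432625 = 0.01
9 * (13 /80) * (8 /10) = 117 /100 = 1.17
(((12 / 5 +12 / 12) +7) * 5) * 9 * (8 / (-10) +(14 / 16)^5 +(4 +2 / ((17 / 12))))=1670017167 / 696320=2398.35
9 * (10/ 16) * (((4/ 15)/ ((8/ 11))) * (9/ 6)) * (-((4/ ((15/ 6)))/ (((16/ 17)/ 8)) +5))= -9207/ 160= -57.54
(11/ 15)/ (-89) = -11/ 1335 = -0.01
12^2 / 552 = 6 / 23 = 0.26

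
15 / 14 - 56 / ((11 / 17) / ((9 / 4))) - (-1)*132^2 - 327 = 2603115 / 154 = 16903.34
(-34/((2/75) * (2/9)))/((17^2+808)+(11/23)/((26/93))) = -3431025/657029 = -5.22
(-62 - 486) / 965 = -548 / 965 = -0.57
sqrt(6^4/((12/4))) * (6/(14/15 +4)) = 540 * sqrt(3)/37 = 25.28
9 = 9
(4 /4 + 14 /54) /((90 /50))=170 /243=0.70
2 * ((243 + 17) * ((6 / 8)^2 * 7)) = 2047.50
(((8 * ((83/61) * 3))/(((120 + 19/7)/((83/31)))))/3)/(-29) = -385784/47106701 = -0.01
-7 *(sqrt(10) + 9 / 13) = -7 *sqrt(10) - 63 / 13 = -26.98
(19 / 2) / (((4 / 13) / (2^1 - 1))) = 247 / 8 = 30.88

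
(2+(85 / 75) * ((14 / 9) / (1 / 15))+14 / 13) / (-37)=-0.80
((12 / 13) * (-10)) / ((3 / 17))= -680 / 13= -52.31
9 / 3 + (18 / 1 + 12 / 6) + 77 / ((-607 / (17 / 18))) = 249989 / 10926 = 22.88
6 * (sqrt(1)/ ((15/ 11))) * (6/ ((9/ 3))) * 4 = 176/ 5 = 35.20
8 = 8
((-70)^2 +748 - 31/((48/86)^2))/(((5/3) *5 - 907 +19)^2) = 3195929/445716544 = 0.01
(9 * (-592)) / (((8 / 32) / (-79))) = 1683648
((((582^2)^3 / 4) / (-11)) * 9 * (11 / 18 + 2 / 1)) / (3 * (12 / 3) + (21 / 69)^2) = -120781787014262007864 / 70367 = -1716454971993434.53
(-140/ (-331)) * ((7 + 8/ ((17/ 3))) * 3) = 60060/ 5627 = 10.67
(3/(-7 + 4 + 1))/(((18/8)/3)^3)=-32/9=-3.56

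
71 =71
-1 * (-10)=10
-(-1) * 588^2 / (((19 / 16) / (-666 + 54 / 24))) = -3671801280 / 19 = -193252698.95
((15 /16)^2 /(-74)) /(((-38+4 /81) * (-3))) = -6075 /58233856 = -0.00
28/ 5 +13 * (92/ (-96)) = -823/ 120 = -6.86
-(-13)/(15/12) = 52/5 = 10.40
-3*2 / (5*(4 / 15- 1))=18 / 11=1.64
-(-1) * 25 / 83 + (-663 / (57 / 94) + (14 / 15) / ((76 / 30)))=-90694 / 83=-1092.70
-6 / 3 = -2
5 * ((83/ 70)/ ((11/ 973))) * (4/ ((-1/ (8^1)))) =-184592/ 11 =-16781.09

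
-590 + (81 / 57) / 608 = -6815653 / 11552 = -590.00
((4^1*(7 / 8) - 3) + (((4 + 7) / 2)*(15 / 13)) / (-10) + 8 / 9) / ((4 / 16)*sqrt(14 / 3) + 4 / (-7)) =-19768 / 1599 - 17297*sqrt(42) / 9594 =-24.05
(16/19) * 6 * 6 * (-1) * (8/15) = -1536/95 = -16.17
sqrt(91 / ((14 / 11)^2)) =11 *sqrt(91) / 14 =7.50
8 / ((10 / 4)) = 16 / 5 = 3.20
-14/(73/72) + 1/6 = -5975/438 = -13.64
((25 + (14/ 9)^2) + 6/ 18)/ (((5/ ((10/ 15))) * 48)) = 281/ 3645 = 0.08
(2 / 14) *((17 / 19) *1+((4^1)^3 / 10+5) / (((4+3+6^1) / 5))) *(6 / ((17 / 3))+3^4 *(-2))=-187776 / 1547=-121.38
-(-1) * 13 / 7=13 / 7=1.86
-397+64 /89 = -35269 /89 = -396.28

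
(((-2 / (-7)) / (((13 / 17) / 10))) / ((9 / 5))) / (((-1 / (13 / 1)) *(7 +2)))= -3.00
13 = 13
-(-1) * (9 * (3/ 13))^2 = 729/ 169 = 4.31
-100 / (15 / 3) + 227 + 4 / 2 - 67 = 142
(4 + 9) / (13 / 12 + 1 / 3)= 156 / 17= 9.18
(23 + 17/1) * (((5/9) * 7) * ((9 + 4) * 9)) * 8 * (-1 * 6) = -873600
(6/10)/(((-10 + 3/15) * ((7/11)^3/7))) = -3993/2401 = -1.66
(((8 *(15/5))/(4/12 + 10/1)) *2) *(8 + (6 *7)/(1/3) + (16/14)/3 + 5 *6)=165696/217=763.58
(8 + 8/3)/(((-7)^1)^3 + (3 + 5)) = -32/1005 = -0.03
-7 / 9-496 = -4471 / 9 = -496.78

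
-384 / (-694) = 192 / 347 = 0.55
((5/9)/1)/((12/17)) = 85/108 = 0.79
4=4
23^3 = 12167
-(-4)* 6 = 24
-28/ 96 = -7/ 24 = -0.29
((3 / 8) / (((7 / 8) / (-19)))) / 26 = -57 / 182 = -0.31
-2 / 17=-0.12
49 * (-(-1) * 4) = 196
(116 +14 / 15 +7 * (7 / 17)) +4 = 123.82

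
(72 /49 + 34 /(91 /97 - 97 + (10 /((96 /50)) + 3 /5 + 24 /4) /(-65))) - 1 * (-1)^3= 580804933 /274467277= 2.12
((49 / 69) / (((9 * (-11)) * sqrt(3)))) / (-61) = 49 * sqrt(3) / 1250073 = 0.00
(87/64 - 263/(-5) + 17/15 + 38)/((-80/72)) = -268107/3200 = -83.78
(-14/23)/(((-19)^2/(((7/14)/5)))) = -7/41515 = -0.00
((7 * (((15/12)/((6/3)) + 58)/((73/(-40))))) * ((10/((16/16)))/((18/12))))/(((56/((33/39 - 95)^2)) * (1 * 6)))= -487947600/12337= -39551.56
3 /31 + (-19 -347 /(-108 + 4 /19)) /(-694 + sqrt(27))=96957* sqrt(3) /986335232 + 1827158331 /15288196096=0.12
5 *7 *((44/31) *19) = 29260/31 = 943.87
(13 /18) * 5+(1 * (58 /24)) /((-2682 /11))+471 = 474.60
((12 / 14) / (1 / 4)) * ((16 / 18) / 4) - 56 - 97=-3197 / 21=-152.24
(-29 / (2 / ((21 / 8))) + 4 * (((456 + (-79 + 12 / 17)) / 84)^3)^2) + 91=70195758861028721459113 / 2119870119423845376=33113.24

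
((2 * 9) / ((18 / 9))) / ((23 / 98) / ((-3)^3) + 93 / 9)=0.87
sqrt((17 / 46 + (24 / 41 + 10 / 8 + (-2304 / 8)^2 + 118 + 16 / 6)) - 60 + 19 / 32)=sqrt(42517039998534) / 22632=288.11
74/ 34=37/ 17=2.18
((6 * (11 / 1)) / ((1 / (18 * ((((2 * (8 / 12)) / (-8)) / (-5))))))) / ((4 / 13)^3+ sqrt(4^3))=24167 / 4900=4.93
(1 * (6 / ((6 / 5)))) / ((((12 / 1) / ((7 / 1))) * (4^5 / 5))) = 175 / 12288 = 0.01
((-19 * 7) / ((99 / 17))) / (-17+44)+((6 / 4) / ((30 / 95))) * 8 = 99313 / 2673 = 37.15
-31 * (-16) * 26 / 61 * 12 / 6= 25792 / 61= 422.82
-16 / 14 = -8 / 7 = -1.14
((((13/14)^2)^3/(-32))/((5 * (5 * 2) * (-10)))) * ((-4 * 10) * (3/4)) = -14480427/12047257600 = -0.00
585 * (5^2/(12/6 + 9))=14625/11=1329.55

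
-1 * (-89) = 89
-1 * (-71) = 71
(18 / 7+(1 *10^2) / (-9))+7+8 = 407 / 63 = 6.46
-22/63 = -0.35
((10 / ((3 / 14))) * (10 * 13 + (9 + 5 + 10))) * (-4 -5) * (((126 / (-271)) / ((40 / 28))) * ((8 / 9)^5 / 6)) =3461742592 / 1778031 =1946.95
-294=-294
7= 7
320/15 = 64/3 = 21.33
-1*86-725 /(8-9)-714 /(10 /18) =-3231 /5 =-646.20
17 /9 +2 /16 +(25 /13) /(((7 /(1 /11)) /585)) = 92165 /5544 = 16.62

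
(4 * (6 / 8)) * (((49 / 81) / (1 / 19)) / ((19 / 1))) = 1.81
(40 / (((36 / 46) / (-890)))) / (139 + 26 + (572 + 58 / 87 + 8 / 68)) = -6959800 / 112881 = -61.66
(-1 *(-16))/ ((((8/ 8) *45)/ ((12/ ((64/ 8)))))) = 8/ 15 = 0.53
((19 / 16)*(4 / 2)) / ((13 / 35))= 665 / 104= 6.39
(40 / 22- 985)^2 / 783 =12996025 / 10527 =1234.54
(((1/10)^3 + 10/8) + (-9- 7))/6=-14749/6000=-2.46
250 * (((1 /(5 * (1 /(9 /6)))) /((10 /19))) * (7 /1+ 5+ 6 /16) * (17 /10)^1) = 95931 /32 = 2997.84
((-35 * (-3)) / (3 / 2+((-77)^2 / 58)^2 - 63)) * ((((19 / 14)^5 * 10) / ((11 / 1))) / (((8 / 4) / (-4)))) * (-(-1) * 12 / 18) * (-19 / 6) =197827929605 / 1107555479646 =0.18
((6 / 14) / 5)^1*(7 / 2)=3 / 10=0.30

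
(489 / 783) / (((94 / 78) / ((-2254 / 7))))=-682318 / 4089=-166.87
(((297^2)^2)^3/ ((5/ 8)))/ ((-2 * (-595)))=1884245050438765844170375448964/ 2975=633359680819753224931218600.00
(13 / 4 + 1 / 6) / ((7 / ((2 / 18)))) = 41 / 756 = 0.05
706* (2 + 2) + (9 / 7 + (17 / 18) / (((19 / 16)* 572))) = 483607219 / 171171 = 2825.29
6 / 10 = 3 / 5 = 0.60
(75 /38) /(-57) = -25 /722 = -0.03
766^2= 586756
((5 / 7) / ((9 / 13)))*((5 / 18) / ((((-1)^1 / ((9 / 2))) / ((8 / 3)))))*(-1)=650 / 189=3.44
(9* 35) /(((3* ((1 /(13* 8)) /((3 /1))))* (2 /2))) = 32760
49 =49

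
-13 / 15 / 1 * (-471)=408.20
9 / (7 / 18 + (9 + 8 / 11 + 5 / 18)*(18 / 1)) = 1782 / 35735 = 0.05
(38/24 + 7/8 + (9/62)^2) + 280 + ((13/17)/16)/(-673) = 149078595131/527750448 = 282.48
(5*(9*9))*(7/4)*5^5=8859375/4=2214843.75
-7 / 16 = -0.44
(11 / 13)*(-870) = -9570 / 13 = -736.15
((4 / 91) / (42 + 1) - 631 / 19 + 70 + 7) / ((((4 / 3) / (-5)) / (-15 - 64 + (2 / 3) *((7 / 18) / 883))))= 403412795720 / 31096611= 12972.89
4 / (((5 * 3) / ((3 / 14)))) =2 / 35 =0.06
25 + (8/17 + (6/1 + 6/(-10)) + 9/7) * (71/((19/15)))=963479/2261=426.13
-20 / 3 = -6.67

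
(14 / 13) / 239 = 14 / 3107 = 0.00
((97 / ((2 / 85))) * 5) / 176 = 41225 / 352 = 117.12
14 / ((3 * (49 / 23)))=46 / 21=2.19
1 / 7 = 0.14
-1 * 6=-6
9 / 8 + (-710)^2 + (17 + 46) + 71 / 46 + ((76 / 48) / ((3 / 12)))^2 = 834964771 / 1656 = 504205.78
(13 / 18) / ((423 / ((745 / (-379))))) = -9685 / 2885706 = -0.00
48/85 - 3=-207/85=-2.44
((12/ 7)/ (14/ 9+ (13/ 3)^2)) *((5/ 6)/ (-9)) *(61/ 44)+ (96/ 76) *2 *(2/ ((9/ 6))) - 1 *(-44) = 47.36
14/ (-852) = -7/ 426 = -0.02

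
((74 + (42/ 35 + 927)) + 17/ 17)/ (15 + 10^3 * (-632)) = -5016/ 3159925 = -0.00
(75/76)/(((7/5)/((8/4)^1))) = 375/266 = 1.41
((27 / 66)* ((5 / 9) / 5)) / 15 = 1 / 330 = 0.00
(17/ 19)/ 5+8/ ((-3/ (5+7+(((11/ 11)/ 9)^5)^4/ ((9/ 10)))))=-992320812433685585674021/ 31184411902481022374565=-31.82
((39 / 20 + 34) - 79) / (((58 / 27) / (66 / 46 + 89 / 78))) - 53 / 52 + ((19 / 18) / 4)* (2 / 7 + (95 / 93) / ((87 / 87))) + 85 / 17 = -192218888401 / 4064271120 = -47.29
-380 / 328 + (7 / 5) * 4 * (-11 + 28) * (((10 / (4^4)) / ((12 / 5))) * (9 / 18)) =-12085 / 31488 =-0.38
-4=-4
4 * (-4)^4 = 1024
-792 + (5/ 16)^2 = -202727/ 256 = -791.90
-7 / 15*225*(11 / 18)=-385 / 6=-64.17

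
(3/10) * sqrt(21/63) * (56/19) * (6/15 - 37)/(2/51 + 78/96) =-4181184 * sqrt(3)/330125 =-21.94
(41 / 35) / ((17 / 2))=82 / 595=0.14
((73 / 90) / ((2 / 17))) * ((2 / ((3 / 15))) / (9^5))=0.00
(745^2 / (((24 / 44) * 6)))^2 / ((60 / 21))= 52184135955875 / 5184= 10066384250.75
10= 10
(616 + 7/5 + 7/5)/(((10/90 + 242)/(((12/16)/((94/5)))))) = 41769/409652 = 0.10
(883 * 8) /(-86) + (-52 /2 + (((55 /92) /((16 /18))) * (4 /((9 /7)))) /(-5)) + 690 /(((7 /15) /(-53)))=-4346139977 /55384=-78472.84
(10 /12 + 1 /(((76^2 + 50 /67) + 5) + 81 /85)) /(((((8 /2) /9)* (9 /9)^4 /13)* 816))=1070527445 /35830529536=0.03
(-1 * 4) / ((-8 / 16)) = 8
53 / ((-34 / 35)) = -54.56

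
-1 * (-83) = 83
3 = 3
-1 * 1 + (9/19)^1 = -10/19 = -0.53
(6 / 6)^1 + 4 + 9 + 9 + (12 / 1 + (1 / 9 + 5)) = 361 / 9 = 40.11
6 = 6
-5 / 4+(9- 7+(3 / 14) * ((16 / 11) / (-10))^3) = 3490803 / 4658500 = 0.75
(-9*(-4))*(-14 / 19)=-504 / 19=-26.53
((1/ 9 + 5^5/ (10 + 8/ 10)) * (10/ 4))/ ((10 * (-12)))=-15631/ 2592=-6.03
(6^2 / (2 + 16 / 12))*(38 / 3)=684 / 5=136.80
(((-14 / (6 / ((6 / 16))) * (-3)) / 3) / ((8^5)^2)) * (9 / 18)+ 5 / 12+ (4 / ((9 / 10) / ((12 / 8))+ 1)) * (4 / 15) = 55834574869 / 51539607552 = 1.08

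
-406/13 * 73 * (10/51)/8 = -74095/1326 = -55.88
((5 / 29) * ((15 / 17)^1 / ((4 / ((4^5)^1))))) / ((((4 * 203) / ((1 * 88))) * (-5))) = -84480 / 100079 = -0.84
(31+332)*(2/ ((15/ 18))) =4356/ 5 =871.20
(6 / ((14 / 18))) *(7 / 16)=27 / 8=3.38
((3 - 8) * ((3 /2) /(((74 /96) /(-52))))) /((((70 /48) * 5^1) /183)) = 16443648 /1295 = 12697.80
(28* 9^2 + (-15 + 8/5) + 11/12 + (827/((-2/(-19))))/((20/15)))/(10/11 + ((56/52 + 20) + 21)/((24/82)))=139817821/2482570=56.32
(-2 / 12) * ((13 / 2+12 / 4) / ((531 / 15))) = -0.04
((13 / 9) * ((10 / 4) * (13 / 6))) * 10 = 4225 / 54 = 78.24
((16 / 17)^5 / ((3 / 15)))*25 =131072000 / 1419857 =92.31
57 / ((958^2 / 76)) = 1083 / 229441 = 0.00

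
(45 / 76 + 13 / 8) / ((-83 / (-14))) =2359 / 6308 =0.37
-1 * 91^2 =-8281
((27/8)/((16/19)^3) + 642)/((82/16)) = 21222249/167936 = 126.37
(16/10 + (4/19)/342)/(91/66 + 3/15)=572044/564243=1.01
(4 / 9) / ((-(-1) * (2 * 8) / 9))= 1 / 4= 0.25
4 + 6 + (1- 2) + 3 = 12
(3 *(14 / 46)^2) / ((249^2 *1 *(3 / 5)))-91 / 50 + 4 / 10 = -2328683309 / 1639926450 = -1.42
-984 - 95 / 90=-17731 / 18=-985.06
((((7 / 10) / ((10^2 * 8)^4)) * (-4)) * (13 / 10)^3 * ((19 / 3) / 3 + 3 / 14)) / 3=-643721 / 55296000000000000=-0.00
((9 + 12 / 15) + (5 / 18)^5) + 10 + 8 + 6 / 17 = 28.15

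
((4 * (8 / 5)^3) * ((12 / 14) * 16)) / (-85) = -196608 / 74375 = -2.64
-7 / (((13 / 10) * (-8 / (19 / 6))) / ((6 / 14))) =95 / 104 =0.91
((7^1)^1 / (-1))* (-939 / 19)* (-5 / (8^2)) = -32865 / 1216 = -27.03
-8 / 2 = -4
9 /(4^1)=9 /4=2.25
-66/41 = -1.61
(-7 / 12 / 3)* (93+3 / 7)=-109 / 6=-18.17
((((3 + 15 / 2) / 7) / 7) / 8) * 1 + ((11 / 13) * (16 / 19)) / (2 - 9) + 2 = 53253 / 27664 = 1.92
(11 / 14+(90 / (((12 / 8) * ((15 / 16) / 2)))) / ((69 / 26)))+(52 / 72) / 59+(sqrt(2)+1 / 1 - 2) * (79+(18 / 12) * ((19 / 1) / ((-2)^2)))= -25370419 / 683928+689 * sqrt(2) / 8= 84.70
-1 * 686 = -686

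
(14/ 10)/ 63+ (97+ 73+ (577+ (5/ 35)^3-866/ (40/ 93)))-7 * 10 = -82510871/ 61740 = -1336.42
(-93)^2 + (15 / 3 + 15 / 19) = 8654.79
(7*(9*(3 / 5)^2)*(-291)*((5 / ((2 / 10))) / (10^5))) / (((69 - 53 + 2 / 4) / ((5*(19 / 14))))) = -149283 / 220000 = -0.68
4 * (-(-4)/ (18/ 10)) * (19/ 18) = 760/ 81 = 9.38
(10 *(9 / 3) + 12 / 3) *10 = 340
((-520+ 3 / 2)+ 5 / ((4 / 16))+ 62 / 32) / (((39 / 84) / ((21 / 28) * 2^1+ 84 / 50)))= -1768557 / 520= -3401.07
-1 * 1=-1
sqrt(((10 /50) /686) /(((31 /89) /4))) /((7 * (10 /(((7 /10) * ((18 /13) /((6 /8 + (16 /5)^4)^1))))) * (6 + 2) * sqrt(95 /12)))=45 * sqrt(2201682) /198116161334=0.00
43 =43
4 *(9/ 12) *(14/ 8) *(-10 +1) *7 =-1323/ 4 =-330.75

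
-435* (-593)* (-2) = -515910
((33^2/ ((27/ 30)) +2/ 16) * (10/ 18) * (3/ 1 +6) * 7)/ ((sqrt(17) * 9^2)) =112945 * sqrt(17)/ 3672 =126.82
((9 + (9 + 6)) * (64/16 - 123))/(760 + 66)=-204/59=-3.46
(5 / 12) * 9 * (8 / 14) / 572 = 15 / 4004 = 0.00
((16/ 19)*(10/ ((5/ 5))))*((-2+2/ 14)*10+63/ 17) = -283040/ 2261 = -125.18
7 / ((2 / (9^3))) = 2551.50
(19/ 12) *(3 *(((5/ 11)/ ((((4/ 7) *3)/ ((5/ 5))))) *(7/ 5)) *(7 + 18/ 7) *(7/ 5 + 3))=8911/ 120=74.26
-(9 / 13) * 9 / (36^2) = -1 / 208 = -0.00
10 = 10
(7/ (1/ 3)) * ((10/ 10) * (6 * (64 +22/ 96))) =64743/ 8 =8092.88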